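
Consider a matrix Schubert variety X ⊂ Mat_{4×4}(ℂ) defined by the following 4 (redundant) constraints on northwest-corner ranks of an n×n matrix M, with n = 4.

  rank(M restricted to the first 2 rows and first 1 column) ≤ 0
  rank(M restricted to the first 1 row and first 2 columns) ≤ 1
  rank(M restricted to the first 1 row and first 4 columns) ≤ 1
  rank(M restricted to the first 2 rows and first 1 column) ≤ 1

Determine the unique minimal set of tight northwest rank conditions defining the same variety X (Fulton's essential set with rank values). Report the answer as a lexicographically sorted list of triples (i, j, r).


The tightest implied rank at each (i,j), from the 4 conditions:

  row 1: 0 | 1 | 1 | 1
  row 2: 0 | 1 | 2 | 2
  row 3: 1 | 2 | 3 | 3
  row 4: 1 | 2 | 3 | 4

second differences of R give the permutation w = (2, 3, 1, 4).

Fulton essential set (1 of the 2 Rothe cells):

[(2, 1, 0)]


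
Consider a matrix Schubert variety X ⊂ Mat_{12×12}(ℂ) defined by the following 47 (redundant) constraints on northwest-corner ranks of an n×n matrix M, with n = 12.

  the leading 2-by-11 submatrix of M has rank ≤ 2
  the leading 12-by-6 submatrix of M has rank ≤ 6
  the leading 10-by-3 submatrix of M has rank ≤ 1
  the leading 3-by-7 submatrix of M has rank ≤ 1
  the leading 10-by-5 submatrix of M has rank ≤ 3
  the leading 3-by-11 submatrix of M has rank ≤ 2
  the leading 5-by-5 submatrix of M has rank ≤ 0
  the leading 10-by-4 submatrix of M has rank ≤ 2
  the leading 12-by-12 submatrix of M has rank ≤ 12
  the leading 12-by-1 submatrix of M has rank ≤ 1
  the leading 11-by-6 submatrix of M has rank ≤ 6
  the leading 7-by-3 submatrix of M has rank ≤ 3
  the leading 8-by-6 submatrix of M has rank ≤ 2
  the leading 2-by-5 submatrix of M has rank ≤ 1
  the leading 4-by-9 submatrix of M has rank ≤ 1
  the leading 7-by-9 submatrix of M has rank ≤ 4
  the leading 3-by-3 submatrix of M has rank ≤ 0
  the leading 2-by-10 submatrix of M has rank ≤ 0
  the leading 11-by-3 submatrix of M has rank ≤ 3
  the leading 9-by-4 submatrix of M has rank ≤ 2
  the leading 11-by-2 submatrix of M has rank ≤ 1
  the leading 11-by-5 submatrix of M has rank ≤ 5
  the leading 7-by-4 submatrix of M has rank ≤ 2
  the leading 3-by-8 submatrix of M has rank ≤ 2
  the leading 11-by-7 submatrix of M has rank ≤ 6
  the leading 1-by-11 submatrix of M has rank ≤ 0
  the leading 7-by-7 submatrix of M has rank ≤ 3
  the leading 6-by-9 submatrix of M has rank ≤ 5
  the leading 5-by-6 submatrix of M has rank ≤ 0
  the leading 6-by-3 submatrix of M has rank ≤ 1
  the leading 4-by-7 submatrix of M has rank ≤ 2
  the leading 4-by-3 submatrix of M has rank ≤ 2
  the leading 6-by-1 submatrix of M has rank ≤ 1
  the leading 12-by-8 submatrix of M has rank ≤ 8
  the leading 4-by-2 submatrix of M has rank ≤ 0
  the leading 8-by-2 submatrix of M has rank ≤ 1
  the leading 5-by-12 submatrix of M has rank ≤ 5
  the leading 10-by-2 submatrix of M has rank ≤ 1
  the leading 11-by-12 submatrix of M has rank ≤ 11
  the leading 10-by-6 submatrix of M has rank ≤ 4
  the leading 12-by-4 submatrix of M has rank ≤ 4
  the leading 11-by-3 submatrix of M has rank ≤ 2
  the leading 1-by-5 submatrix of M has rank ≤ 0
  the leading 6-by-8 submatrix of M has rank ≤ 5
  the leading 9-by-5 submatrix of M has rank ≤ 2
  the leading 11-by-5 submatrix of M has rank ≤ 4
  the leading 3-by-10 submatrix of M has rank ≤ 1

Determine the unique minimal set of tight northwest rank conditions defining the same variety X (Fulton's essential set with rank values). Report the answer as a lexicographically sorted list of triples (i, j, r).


Propagating the 47 rank bounds to every northwest block:

  row 1: 0  0  0  0  0  0  0  0  0  0  0  1
  row 2: 0  0  0  0  0  0  0  0  0  0  1  2
  row 3: 0  0  0  0  0  0  1  1  1  1  2  3
  row 4: 0  0  0  0  0  0  1  1  1  2  3  4
  row 5: 0  0  0  0  0  0  1  2  2  3  4  5
  row 6: 1  1  1  1  1  1  2  3  3  4  5  6
  row 7: 1  1  1  2  2  2  3  4  4  5  6  7
  row 8: 1  1  1  2  2  2  3  4  5  6  7  8
  row 9: 1  1  1  2  2  3  4  5  6  7  8  9
  row 10: 1  1  1  2  3  4  5  6  7  8  9  10
  row 11: 1  1  2  3  4  5  6  7  8  9  10  11
  row 12: 1  2  3  4  5  6  7  8  9  10  11  12

hence w(1..12) = (12, 11, 7, 10, 8, 1, 4, 9, 6, 5, 3, 2).

D(w) has 53 cells with 8 SE-corners; essential set:

[(1, 11, 0), (2, 10, 0), (4, 9, 1), (5, 6, 0), (8, 6, 2), (9, 5, 2), (10, 3, 1), (11, 2, 1)]


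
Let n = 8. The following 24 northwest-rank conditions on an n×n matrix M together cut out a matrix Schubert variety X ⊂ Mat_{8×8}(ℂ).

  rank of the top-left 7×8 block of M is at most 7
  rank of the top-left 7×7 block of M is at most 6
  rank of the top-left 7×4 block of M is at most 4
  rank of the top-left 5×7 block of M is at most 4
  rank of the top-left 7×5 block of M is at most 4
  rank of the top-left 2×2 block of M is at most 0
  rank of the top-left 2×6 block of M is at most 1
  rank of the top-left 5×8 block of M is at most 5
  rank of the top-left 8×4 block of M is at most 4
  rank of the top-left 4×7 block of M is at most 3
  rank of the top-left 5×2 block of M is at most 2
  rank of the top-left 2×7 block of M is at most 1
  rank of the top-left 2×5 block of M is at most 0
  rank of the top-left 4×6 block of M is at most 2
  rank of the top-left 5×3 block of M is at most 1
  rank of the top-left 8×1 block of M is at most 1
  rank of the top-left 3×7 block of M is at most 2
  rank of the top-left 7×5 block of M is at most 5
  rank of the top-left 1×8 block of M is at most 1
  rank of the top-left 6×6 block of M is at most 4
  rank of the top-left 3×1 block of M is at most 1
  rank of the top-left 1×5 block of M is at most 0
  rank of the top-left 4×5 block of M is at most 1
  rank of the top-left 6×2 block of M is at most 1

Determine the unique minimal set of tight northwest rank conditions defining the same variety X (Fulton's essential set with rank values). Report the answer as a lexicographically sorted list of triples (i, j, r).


Rank table r_w(8×8) implied by the 24 constraints:

  i=1: 0, 0, 0, 0, 0, 1, 1, 1
  i=2: 0, 0, 0, 0, 0, 1, 1, 2
  i=3: 1, 1, 1, 1, 1, 2, 2, 3
  i=4: 1, 1, 1, 1, 1, 2, 3, 4
  i=5: 1, 1, 1, 2, 2, 3, 4, 5
  i=6: 1, 1, 2, 3, 3, 4, 5, 6
  i=7: 1, 2, 3, 4, 4, 5, 6, 7
  i=8: 1, 2, 3, 4, 5, 6, 7, 8

second differences of R give the permutation w = (6, 8, 1, 7, 4, 3, 2, 5).

D(w) has 18 cells with 5 SE-corners; essential set:

[(2, 5, 0), (2, 7, 1), (4, 5, 1), (5, 3, 1), (6, 2, 1)]


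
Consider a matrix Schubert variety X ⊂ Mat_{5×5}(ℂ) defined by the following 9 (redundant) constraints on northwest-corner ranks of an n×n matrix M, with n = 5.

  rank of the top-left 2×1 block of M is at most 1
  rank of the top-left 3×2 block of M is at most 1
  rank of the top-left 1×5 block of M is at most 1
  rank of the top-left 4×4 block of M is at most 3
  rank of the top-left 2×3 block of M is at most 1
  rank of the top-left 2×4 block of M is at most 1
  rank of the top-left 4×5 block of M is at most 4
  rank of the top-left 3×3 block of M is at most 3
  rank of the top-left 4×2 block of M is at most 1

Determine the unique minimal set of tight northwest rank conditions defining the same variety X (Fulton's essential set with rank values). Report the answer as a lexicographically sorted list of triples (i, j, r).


Recovering R(i,j) via the rank-extension bound from the 9 conditions:

  1  1  1  1  1
  1  1  1  1  2
  1  1  2  2  3
  1  1  2  3  4
  1  2  3  4  5

reading off 1-entries of Δ²R: w = (1, 5, 3, 4, 2).

Rothe diagram D(w) (5 cells), 2 SE-corners (essential conditions):

[(2, 4, 1), (4, 2, 1)]


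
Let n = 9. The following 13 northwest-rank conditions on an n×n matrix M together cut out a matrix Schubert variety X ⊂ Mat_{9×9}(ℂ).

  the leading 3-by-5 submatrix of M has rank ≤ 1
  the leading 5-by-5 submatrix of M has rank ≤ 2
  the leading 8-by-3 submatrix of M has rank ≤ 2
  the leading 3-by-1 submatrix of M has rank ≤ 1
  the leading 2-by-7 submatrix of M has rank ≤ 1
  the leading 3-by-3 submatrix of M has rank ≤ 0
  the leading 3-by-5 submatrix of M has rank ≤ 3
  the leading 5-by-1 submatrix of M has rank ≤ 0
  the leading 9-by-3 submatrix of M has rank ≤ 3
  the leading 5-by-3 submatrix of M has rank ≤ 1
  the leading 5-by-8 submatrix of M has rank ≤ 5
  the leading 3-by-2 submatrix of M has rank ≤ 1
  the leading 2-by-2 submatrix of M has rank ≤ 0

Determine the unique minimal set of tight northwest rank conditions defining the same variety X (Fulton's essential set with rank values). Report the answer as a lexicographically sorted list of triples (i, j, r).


Propagating the 13 rank bounds to every northwest block:

  0 0 0 1 1 1 1 1 1
  0 0 0 1 1 1 1 2 2
  0 0 0 1 1 2 2 3 3
  0 1 1 2 2 3 3 4 4
  0 1 1 2 2 3 4 5 5
  1 2 2 3 3 4 5 6 6
  1 2 2 3 4 5 6 7 7
  1 2 2 3 4 5 6 7 8
  1 2 3 4 5 6 7 8 9

second differences of R give the permutation w = (4, 8, 6, 2, 7, 1, 5, 9, 3).

Fulton essential set (7 of the 19 Rothe cells):

[(2, 7, 1), (3, 3, 0), (3, 5, 1), (5, 1, 0), (5, 3, 1), (5, 5, 2), (8, 3, 2)]


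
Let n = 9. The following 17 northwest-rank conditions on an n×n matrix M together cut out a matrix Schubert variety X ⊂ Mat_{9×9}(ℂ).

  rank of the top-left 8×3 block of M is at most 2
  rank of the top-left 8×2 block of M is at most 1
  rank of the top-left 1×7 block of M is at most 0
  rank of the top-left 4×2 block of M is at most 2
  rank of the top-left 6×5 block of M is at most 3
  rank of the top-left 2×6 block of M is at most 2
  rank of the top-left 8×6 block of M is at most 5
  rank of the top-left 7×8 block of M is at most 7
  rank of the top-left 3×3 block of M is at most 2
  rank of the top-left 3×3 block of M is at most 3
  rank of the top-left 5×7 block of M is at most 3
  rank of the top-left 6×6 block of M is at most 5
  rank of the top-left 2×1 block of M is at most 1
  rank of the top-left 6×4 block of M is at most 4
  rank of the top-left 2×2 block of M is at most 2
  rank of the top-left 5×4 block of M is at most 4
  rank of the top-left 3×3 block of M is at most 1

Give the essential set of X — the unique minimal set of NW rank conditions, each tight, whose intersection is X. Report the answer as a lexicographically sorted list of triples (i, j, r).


Reconstructing r_w from the 17 given conditions:

  0 0 0 0 0 0 0 1 1
  1 1 1 1 1 1 1 2 2
  1 1 1 2 2 2 2 3 3
  1 1 2 3 3 3 3 4 4
  1 1 2 3 3 3 3 4 5
  1 1 2 3 3 4 4 5 6
  1 1 2 3 4 5 5 6 7
  1 1 2 3 4 5 6 7 8
  1 2 3 4 5 6 7 8 9

second differences of R give the permutation w = (8, 1, 4, 3, 9, 6, 5, 7, 2).

5 SE-corners of the 18-cell Rothe diagram give Ess(w):

[(1, 7, 0), (3, 3, 1), (5, 7, 3), (6, 5, 3), (8, 2, 1)]


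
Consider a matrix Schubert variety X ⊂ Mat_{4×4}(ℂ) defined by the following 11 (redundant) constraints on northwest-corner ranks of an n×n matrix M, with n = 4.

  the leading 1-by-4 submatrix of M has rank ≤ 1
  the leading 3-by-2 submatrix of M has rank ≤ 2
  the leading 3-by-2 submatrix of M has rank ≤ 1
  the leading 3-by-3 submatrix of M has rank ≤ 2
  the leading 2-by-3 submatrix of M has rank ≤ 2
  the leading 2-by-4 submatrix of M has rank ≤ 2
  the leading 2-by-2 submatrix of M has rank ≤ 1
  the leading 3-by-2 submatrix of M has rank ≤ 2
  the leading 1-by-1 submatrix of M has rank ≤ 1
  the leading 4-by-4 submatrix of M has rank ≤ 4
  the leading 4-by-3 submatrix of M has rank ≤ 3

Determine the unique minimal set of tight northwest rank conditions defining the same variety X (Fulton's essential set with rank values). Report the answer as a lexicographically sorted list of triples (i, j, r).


The tightest implied rank at each (i,j), from the 11 conditions:

  i=1: 1 | 1 | 1 | 1
  i=2: 1 | 1 | 2 | 2
  i=3: 1 | 1 | 2 | 3
  i=4: 1 | 2 | 3 | 4

the unique w with this rank table is (1, 3, 4, 2).

ℓ(w)=2; the 1 essential cell (i,j,r):

[(3, 2, 1)]


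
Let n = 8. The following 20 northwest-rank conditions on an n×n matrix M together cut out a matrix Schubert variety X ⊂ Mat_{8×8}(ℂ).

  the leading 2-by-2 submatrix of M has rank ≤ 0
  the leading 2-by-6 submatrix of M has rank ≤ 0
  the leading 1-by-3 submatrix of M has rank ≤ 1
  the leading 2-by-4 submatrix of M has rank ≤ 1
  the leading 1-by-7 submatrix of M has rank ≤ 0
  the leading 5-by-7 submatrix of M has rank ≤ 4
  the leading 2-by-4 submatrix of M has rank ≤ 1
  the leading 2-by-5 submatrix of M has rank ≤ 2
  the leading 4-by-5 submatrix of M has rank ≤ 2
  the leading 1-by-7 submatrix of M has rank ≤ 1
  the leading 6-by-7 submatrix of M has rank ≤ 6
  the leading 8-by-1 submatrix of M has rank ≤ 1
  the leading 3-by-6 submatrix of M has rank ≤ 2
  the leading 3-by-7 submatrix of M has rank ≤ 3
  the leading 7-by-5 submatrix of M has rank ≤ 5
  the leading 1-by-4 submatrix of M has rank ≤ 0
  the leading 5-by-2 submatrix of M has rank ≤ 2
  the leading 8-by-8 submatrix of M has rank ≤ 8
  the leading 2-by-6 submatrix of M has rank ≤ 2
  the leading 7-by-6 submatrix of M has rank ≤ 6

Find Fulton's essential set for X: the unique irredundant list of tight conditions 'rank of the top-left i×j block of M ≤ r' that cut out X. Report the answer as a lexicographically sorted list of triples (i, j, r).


Rank table r_w(8×8) implied by the 20 constraints:

  0, 0, 0, 0, 0, 0, 0, 1
  0, 0, 0, 0, 0, 0, 1, 2
  1, 1, 1, 1, 1, 1, 2, 3
  1, 2, 2, 2, 2, 2, 3, 4
  1, 2, 3, 3, 3, 3, 4, 5
  1, 2, 3, 4, 4, 4, 5, 6
  1, 2, 3, 4, 5, 5, 6, 7
  1, 2, 3, 4, 5, 6, 7, 8

second differences of R give the permutation w = (8, 7, 1, 2, 3, 4, 5, 6).

D(w) has 13 cells with 2 SE-corners; essential set:

[(1, 7, 0), (2, 6, 0)]


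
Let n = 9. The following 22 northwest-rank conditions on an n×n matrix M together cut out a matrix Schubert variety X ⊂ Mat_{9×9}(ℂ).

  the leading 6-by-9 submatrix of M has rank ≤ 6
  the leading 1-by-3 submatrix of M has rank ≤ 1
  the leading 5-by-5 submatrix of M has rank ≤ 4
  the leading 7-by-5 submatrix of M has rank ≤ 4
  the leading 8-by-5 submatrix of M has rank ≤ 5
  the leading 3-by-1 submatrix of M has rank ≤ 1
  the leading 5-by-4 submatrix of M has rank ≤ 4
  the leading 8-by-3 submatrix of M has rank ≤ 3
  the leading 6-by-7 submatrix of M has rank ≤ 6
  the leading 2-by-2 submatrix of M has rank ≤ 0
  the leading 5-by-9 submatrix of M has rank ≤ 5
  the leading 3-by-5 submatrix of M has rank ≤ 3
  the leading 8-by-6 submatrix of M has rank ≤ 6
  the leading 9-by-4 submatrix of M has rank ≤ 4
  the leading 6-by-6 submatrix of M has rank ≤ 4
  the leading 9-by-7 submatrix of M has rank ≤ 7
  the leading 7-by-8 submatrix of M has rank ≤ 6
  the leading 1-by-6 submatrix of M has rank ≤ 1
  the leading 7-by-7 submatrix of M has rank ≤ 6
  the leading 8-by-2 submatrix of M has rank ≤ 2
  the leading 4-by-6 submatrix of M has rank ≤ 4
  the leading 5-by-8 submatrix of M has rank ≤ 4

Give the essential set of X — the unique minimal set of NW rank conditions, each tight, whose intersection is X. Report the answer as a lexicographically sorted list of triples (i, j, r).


The tightest implied rank at each (i,j), from the 22 conditions:

  i=1: 0, 0, 1, 1, 1, 1, 1, 1, 1
  i=2: 0, 0, 1, 2, 2, 2, 2, 2, 2
  i=3: 1, 1, 2, 3, 3, 3, 3, 3, 3
  i=4: 1, 2, 3, 4, 4, 4, 4, 4, 4
  i=5: 1, 2, 3, 4, 4, 4, 4, 4, 5
  i=6: 1, 2, 3, 4, 4, 4, 5, 5, 6
  i=7: 1, 2, 3, 4, 4, 5, 6, 6, 7
  i=8: 1, 2, 3, 4, 5, 6, 7, 7, 8
  i=9: 1, 2, 3, 4, 5, 6, 7, 8, 9

second differences of R give the permutation w = (3, 4, 1, 2, 9, 7, 6, 5, 8).

Rothe diagram D(w) (11 cells), 4 SE-corners (essential conditions):

[(2, 2, 0), (5, 8, 4), (6, 6, 4), (7, 5, 4)]


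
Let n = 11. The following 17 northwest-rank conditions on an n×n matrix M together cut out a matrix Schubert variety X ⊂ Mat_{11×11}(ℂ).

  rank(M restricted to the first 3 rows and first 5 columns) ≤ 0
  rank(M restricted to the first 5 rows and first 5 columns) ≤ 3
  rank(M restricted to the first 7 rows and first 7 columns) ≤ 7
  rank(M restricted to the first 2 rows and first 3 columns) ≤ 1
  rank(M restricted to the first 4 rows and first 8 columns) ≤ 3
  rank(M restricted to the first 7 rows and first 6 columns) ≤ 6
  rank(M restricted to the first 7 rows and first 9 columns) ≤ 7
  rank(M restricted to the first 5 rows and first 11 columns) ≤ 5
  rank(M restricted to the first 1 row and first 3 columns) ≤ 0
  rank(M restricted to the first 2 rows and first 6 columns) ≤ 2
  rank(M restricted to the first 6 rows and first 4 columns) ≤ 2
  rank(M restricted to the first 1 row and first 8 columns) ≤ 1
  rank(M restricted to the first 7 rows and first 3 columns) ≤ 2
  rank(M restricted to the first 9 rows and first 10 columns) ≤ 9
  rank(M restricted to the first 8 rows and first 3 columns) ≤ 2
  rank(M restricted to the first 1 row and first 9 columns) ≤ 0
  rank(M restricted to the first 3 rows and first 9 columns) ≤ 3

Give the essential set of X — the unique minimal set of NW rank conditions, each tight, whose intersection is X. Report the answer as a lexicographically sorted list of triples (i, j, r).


Recovering R(i,j) via the rank-extension bound from the 17 conditions:

  i=1: 0  0  0  0  0  0  0  0  0  1  1
  i=2: 0  0  0  0  0  1  1  1  1  2  2
  i=3: 0  0  0  0  0  1  2  2  2  3  3
  i=4: 1  1  1  1  1  2  3  3  3  4  4
  i=5: 1  2  2  2  2  3  4  4  4  5  5
  i=6: 1  2  2  2  3  4  5  5  5  6  6
  i=7: 1  2  2  3  4  5  6  6  6  7  7
  i=8: 1  2  2  3  4  5  6  7  7  8  8
  i=9: 1  2  3  4  5  6  7  8  8  9  9
  i=10: 1  2  3  4  5  6  7  8  9  10  10
  i=11: 1  2  3  4  5  6  7  8  9  10  11

second differences of R give the permutation w = (10, 6, 7, 1, 2, 5, 4, 8, 3, 9, 11).

4 SE-corners of the 23-cell Rothe diagram give Ess(w):

[(1, 9, 0), (3, 5, 0), (6, 4, 2), (8, 3, 2)]


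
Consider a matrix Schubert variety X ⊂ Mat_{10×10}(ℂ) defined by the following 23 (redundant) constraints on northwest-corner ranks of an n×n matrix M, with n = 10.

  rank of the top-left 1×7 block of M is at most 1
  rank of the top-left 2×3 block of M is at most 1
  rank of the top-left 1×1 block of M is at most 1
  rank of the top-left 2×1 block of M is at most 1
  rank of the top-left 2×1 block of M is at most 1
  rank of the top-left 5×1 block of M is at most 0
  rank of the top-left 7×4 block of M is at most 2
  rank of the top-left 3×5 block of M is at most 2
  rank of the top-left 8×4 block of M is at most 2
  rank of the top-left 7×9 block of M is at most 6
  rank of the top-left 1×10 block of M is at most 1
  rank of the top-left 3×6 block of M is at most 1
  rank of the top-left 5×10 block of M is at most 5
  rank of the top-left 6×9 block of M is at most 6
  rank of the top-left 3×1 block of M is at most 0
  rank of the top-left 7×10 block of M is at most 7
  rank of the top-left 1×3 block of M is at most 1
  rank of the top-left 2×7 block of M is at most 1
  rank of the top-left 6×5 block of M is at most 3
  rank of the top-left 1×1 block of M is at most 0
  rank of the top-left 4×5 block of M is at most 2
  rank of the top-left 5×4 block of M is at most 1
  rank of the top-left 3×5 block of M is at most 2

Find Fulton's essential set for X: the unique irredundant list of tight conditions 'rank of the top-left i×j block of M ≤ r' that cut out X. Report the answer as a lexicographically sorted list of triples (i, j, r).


Rank table r_w(10×10) implied by the 23 constraints:

  0 1 1 1 1 1 1 1 1 1
  0 1 1 1 1 1 1 2 2 2
  0 1 1 1 1 1 2 3 3 3
  0 1 1 1 2 2 3 4 4 4
  0 1 1 1 2 3 4 5 5 5
  1 2 2 2 3 4 5 6 6 6
  1 2 2 2 3 4 5 6 6 7
  1 2 2 2 3 4 5 6 7 8
  1 2 3 3 4 5 6 7 8 9
  1 2 3 4 5 6 7 8 9 10

so w = (2, 8, 7, 5, 6, 1, 10, 9, 3, 4).

Fulton essential set (6 of the 23 Rothe cells):

[(2, 7, 1), (3, 6, 1), (5, 1, 0), (5, 4, 1), (7, 9, 6), (8, 4, 2)]


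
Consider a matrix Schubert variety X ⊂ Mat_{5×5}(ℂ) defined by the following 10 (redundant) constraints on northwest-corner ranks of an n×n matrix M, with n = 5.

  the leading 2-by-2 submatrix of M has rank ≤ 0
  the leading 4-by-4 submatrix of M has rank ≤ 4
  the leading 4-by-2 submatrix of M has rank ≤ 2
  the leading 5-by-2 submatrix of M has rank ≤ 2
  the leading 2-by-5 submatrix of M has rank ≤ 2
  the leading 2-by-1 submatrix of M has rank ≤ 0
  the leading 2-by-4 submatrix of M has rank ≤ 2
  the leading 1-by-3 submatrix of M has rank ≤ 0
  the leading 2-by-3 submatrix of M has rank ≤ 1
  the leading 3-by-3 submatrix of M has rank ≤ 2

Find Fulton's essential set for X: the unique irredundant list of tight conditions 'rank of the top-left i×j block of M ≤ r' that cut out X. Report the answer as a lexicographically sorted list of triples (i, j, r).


Propagating the 10 rank bounds to every northwest block:

  row 1: 0 0 0 1 1
  row 2: 0 0 1 2 2
  row 3: 1 1 2 3 3
  row 4: 1 2 3 4 4
  row 5: 1 2 3 4 5

so w = (4, 3, 1, 2, 5).

2 SE-corners of the 5-cell Rothe diagram give Ess(w):

[(1, 3, 0), (2, 2, 0)]


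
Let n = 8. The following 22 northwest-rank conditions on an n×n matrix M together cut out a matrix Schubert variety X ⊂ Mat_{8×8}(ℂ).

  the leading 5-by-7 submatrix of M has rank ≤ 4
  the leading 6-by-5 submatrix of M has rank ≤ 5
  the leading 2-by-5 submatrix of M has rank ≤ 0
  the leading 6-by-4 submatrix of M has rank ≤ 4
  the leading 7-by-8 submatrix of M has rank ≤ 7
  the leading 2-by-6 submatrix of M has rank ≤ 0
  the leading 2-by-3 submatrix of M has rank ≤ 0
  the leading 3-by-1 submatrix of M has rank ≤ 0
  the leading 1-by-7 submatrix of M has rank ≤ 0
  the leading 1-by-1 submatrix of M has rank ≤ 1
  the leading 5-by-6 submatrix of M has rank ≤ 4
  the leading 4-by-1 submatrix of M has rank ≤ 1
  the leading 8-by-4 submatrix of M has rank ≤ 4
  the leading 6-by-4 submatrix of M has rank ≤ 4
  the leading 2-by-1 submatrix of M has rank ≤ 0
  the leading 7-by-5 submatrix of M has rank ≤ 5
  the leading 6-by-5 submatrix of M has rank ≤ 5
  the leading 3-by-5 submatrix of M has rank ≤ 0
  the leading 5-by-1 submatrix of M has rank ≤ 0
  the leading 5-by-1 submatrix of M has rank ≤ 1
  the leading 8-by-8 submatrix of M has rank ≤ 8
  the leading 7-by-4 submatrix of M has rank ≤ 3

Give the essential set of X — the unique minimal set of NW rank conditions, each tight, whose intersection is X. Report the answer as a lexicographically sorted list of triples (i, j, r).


Recovering R(i,j) via the rank-extension bound from the 22 conditions:

  row 1: 0, 0, 0, 0, 0, 0, 0, 1
  row 2: 0, 0, 0, 0, 0, 0, 1, 2
  row 3: 0, 0, 0, 0, 0, 1, 2, 3
  row 4: 0, 1, 1, 1, 1, 2, 3, 4
  row 5: 0, 1, 2, 2, 2, 3, 4, 5
  row 6: 1, 2, 3, 3, 3, 4, 5, 6
  row 7: 1, 2, 3, 3, 4, 5, 6, 7
  row 8: 1, 2, 3, 4, 5, 6, 7, 8

so w = (8, 7, 6, 2, 3, 1, 5, 4).

Fulton essential set (5 of the 21 Rothe cells):

[(1, 7, 0), (2, 6, 0), (3, 5, 0), (5, 1, 0), (7, 4, 3)]


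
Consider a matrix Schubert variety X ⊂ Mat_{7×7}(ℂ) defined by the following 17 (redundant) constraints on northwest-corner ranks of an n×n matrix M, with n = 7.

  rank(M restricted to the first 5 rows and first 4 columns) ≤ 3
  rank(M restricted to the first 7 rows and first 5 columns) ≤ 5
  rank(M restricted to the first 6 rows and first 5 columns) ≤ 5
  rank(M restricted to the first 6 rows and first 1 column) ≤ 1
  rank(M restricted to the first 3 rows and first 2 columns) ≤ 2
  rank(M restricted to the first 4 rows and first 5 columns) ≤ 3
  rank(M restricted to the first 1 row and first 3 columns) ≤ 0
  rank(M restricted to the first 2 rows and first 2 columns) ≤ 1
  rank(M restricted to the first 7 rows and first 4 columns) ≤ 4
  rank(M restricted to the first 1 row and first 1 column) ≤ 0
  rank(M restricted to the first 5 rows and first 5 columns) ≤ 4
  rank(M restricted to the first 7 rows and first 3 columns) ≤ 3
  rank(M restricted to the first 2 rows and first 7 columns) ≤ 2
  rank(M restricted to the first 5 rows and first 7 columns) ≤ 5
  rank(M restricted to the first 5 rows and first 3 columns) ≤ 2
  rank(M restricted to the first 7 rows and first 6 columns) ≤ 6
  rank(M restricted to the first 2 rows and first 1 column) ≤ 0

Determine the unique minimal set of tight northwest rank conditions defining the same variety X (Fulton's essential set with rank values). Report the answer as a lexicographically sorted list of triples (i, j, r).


Reconstructing r_w from the 17 given conditions:

  i=1: 0, 0, 0, 1, 1, 1, 1
  i=2: 0, 1, 1, 2, 2, 2, 2
  i=3: 1, 2, 2, 3, 3, 3, 3
  i=4: 1, 2, 2, 3, 3, 4, 4
  i=5: 1, 2, 2, 3, 4, 5, 5
  i=6: 1, 2, 3, 4, 5, 6, 6
  i=7: 1, 2, 3, 4, 5, 6, 7

second differences of R give the permutation w = (4, 2, 1, 6, 5, 3, 7).

4 SE-corners of the 7-cell Rothe diagram give Ess(w):

[(1, 3, 0), (2, 1, 0), (4, 5, 3), (5, 3, 2)]


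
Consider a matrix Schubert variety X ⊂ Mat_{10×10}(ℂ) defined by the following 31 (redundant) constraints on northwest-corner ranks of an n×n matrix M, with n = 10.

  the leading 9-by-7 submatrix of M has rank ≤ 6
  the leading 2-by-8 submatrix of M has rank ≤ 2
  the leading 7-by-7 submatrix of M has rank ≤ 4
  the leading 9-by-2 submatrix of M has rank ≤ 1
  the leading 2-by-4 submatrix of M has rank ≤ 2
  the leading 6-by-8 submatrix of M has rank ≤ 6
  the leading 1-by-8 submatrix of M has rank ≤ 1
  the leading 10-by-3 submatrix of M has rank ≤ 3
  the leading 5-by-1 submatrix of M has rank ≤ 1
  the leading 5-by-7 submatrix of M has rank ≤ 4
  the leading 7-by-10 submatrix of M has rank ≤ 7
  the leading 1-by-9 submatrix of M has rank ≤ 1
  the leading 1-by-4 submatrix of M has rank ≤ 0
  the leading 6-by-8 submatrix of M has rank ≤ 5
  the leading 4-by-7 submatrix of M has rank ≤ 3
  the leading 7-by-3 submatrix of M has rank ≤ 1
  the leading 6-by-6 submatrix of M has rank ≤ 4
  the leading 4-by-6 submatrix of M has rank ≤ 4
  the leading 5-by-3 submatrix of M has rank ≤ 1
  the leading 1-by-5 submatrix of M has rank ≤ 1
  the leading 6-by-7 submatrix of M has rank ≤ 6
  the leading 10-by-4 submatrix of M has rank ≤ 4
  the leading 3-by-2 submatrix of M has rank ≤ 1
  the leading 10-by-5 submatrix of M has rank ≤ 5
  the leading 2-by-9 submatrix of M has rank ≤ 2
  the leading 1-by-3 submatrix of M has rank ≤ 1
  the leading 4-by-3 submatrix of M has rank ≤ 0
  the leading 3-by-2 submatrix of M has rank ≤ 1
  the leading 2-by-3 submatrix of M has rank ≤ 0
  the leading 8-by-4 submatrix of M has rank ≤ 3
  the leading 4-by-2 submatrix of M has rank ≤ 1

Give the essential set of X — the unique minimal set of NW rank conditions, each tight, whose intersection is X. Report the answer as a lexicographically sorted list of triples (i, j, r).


Reconstructing r_w from the 31 given conditions:

  row 1: 0  0  0  0  1  1  1  1  1  1
  row 2: 0  0  0  1  2  2  2  2  2  2
  row 3: 0  0  0  1  2  3  3  3  3  3
  row 4: 0  0  0  1  2  3  3  4  4  4
  row 5: 1  1  1  2  3  4  4  5  5  5
  row 6: 1  1  1  2  3  4  4  5  6  6
  row 7: 1  1  1  2  3  4  4  5  6  7
  row 8: 1  1  2  3  4  5  5  6  7  8
  row 9: 1  1  2  3  4  5  6  7  8  9
  row 10: 1  2  3  4  5  6  7  8  9  10

second differences of R give the permutation w = (5, 4, 6, 8, 1, 9, 10, 3, 7, 2).

D(w) has 22 cells with 6 SE-corners; essential set:

[(1, 4, 0), (4, 3, 0), (4, 7, 3), (7, 3, 1), (7, 7, 4), (9, 2, 1)]


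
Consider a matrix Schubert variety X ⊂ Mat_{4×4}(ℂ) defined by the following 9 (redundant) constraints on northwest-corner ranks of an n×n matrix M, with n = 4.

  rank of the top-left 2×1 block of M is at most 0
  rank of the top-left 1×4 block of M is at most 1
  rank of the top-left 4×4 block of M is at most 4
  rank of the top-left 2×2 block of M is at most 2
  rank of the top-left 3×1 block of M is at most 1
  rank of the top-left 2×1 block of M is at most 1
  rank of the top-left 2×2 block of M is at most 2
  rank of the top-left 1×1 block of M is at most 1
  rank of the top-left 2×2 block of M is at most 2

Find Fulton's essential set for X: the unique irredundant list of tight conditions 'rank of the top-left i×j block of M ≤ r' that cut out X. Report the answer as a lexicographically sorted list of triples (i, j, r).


The tightest implied rank at each (i,j), from the 9 conditions:

  row 1: 0, 1, 1, 1
  row 2: 0, 1, 2, 2
  row 3: 1, 2, 3, 3
  row 4: 1, 2, 3, 4

second differences of R give the permutation w = (2, 3, 1, 4).

1 SE-corner of the 2-cell Rothe diagram gives Ess(w):

[(2, 1, 0)]


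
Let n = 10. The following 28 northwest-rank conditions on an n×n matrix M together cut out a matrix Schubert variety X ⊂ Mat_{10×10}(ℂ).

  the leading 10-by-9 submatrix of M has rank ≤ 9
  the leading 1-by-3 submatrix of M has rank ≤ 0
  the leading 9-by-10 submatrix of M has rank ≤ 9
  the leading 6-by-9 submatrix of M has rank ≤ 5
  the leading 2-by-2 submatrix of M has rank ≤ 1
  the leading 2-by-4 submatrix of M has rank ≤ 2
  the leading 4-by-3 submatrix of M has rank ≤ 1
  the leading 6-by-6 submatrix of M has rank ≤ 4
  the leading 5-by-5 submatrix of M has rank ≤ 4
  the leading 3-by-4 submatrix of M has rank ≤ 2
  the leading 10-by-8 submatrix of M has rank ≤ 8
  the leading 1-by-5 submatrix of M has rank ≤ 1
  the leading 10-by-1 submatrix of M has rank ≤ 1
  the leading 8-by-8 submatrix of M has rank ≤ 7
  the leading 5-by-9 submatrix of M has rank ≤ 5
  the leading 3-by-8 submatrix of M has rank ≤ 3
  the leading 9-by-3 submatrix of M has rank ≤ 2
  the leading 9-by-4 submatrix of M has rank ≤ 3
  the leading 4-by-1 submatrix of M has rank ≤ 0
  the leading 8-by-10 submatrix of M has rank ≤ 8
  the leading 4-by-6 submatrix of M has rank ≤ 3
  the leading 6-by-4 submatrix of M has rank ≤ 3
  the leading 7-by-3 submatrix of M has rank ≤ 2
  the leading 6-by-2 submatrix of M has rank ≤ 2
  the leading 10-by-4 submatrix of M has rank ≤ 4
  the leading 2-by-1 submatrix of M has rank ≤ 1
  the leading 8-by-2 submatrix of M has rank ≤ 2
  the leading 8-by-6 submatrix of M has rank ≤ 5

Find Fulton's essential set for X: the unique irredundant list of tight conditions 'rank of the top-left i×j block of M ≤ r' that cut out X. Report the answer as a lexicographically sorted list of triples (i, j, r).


Recovering R(i,j) via the rank-extension bound from the 28 conditions:

  row 1: 0, 0, 0, 1, 1, 1, 1, 1, 1, 1
  row 2: 0, 1, 1, 2, 2, 2, 2, 2, 2, 2
  row 3: 0, 1, 1, 2, 3, 3, 3, 3, 3, 3
  row 4: 0, 1, 1, 2, 3, 3, 4, 4, 4, 4
  row 5: 1, 2, 2, 3, 4, 4, 5, 5, 5, 5
  row 6: 1, 2, 2, 3, 4, 4, 5, 5, 5, 6
  row 7: 1, 2, 2, 3, 4, 5, 6, 6, 6, 7
  row 8: 1, 2, 2, 3, 4, 5, 6, 7, 7, 8
  row 9: 1, 2, 2, 3, 4, 5, 6, 7, 8, 9
  row 10: 1, 2, 3, 4, 5, 6, 7, 8, 9, 10

giving w = (4, 2, 5, 7, 1, 10, 6, 8, 9, 3) via Δ²R.

Rothe diagram D(w) (16 cells), 7 SE-corners (essential conditions):

[(1, 3, 0), (4, 1, 0), (4, 3, 1), (4, 6, 3), (6, 6, 4), (6, 9, 5), (9, 3, 2)]


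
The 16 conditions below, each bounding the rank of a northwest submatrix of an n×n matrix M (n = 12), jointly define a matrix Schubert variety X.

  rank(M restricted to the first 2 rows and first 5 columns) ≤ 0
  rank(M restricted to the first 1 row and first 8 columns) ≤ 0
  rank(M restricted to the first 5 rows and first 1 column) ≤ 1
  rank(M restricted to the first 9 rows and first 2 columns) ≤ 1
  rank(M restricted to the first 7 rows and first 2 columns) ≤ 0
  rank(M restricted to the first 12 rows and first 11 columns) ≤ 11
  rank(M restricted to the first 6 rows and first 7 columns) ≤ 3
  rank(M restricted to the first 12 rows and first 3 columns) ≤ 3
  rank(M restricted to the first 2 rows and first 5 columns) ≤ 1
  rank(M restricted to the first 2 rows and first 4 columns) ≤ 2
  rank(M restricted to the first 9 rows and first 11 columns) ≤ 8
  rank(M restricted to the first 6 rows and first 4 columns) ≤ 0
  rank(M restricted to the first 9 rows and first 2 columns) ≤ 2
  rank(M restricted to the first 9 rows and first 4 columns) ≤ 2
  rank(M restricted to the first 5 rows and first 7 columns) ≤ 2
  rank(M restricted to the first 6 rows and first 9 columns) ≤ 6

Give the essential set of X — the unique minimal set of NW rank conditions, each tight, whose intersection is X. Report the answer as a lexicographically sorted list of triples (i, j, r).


Reconstructing r_w from the 16 given conditions:

  R[1]: 0 | 0 | 0 | 0 | 0 | 0 | 0 | 0 | 1 | 1 | 1 | 1
  R[2]: 0 | 0 | 0 | 0 | 0 | 1 | 1 | 1 | 2 | 2 | 2 | 2
  R[3]: 0 | 0 | 0 | 0 | 1 | 2 | 2 | 2 | 3 | 3 | 3 | 3
  R[4]: 0 | 0 | 0 | 0 | 1 | 2 | 2 | 3 | 4 | 4 | 4 | 4
  R[5]: 0 | 0 | 0 | 0 | 1 | 2 | 2 | 3 | 4 | 5 | 5 | 5
  R[6]: 0 | 0 | 0 | 0 | 1 | 2 | 3 | 4 | 5 | 6 | 6 | 6
  R[7]: 0 | 0 | 1 | 1 | 2 | 3 | 4 | 5 | 6 | 7 | 7 | 7
  R[8]: 1 | 1 | 2 | 2 | 3 | 4 | 5 | 6 | 7 | 8 | 8 | 8
  R[9]: 1 | 1 | 2 | 2 | 3 | 4 | 5 | 6 | 7 | 8 | 8 | 9
  R[10]: 1 | 2 | 3 | 3 | 4 | 5 | 6 | 7 | 8 | 9 | 9 | 10
  R[11]: 1 | 2 | 3 | 4 | 5 | 6 | 7 | 8 | 9 | 10 | 10 | 11
  R[12]: 1 | 2 | 3 | 4 | 5 | 6 | 7 | 8 | 9 | 10 | 11 | 12

giving w = (9, 6, 5, 8, 10, 7, 3, 1, 12, 2, 4, 11) via Δ²R.

Fulton essential set (8 of the 36 Rothe cells):

[(1, 8, 0), (2, 5, 0), (5, 7, 2), (6, 4, 0), (7, 2, 0), (9, 2, 1), (9, 4, 2), (9, 11, 8)]


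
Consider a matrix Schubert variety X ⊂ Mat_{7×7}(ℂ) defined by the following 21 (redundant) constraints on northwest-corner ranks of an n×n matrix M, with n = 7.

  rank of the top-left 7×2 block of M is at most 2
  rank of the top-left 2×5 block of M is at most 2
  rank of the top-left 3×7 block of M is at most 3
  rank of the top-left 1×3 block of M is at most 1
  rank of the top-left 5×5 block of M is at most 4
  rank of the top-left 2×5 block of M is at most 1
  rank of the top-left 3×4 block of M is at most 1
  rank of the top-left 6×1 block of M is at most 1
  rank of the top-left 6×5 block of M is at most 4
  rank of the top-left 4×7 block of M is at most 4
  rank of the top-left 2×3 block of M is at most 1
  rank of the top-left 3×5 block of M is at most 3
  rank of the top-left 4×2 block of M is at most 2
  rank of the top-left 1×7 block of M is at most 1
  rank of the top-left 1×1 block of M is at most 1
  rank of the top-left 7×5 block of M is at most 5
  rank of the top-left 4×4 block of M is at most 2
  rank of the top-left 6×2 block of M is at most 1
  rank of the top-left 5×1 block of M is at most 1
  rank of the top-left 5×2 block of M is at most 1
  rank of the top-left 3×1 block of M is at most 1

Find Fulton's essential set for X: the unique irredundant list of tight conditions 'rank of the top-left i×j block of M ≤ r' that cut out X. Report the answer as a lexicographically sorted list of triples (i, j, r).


Computing R[i][j] = min implied NW-rank bound (n=7, 21 conditions):

  1  1  1  1  1  1  1
  1  1  1  1  1  2  2
  1  1  1  1  2  3  3
  1  1  2  2  3  4  4
  1  1  2  3  4  5  5
  1  1  2  3  4  5  6
  1  2  3  4  5  6  7

the unique w with this rank table is (1, 6, 5, 3, 4, 7, 2).

D(w) has 10 cells with 3 SE-corners; essential set:

[(2, 5, 1), (3, 4, 1), (6, 2, 1)]


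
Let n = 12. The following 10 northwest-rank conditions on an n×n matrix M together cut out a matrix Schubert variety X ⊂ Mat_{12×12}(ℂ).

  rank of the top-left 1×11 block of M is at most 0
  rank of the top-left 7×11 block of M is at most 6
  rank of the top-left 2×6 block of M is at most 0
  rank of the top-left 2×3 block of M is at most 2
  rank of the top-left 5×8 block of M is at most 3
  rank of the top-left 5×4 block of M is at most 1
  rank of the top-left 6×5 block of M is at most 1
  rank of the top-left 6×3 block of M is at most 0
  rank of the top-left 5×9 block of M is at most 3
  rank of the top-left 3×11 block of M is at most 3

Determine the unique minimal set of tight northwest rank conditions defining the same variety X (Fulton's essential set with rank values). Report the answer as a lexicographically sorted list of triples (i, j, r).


The tightest implied rank at each (i,j), from the 10 conditions:

  0 | 0 | 0 | 0 | 0 | 0 | 0 | 0 | 0 | 0 | 0 | 1
  0 | 0 | 0 | 0 | 0 | 0 | 1 | 1 | 1 | 1 | 1 | 2
  0 | 0 | 0 | 1 | 1 | 1 | 2 | 2 | 2 | 2 | 2 | 3
  0 | 0 | 0 | 1 | 1 | 2 | 3 | 3 | 3 | 3 | 3 | 4
  0 | 0 | 0 | 1 | 1 | 2 | 3 | 3 | 3 | 4 | 4 | 5
  0 | 0 | 0 | 1 | 1 | 2 | 3 | 4 | 4 | 5 | 5 | 6
  1 | 1 | 1 | 2 | 2 | 3 | 4 | 5 | 5 | 6 | 6 | 7
  1 | 2 | 2 | 3 | 3 | 4 | 5 | 6 | 6 | 7 | 7 | 8
  1 | 2 | 3 | 4 | 4 | 5 | 6 | 7 | 7 | 8 | 8 | 9
  1 | 2 | 3 | 4 | 5 | 6 | 7 | 8 | 8 | 9 | 9 | 10
  1 | 2 | 3 | 4 | 5 | 6 | 7 | 8 | 9 | 10 | 10 | 11
  1 | 2 | 3 | 4 | 5 | 6 | 7 | 8 | 9 | 10 | 11 | 12

hence w(1..12) = (12, 7, 4, 6, 10, 8, 1, 2, 3, 5, 9, 11).

Fulton essential set (5 of the 34 Rothe cells):

[(1, 11, 0), (2, 6, 0), (5, 9, 3), (6, 3, 0), (6, 5, 1)]


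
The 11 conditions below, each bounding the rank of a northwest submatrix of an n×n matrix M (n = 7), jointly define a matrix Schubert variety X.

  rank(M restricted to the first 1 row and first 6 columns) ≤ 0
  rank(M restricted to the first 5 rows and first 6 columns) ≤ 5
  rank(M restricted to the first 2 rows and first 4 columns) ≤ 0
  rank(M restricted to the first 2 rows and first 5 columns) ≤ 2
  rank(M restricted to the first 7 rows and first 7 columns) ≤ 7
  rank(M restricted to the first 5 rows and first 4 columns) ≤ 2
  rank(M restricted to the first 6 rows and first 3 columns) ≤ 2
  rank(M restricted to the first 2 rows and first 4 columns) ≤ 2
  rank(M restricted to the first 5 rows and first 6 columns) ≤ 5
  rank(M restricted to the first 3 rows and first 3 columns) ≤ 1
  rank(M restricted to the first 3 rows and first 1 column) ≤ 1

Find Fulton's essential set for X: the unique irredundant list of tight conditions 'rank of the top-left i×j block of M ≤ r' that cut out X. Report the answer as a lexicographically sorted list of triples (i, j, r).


Recovering R(i,j) via the rank-extension bound from the 11 conditions:

  i=1: 0, 0, 0, 0, 0, 0, 1
  i=2: 0, 0, 0, 0, 1, 1, 2
  i=3: 1, 1, 1, 1, 2, 2, 3
  i=4: 1, 2, 2, 2, 3, 3, 4
  i=5: 1, 2, 2, 2, 3, 4, 5
  i=6: 1, 2, 2, 3, 4, 5, 6
  i=7: 1, 2, 3, 4, 5, 6, 7

so w = (7, 5, 1, 2, 6, 4, 3).

Rothe diagram D(w) (13 cells), 4 SE-corners (essential conditions):

[(1, 6, 0), (2, 4, 0), (5, 4, 2), (6, 3, 2)]


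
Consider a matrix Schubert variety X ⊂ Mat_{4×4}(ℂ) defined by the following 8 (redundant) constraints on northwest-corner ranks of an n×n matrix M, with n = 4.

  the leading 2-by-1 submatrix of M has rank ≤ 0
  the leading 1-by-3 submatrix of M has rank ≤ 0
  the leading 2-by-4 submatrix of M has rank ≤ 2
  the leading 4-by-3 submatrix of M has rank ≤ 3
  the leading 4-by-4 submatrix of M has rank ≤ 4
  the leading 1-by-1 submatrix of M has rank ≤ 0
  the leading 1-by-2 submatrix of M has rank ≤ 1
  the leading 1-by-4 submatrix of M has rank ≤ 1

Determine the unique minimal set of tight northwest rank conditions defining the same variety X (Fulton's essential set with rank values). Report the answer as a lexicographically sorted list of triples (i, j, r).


Propagating the 8 rank bounds to every northwest block:

  R[1]: 0  0  0  1
  R[2]: 0  1  1  2
  R[3]: 1  2  2  3
  R[4]: 1  2  3  4

giving w = (4, 2, 1, 3) via Δ²R.

Rothe diagram D(w) (4 cells), 2 SE-corners (essential conditions):

[(1, 3, 0), (2, 1, 0)]


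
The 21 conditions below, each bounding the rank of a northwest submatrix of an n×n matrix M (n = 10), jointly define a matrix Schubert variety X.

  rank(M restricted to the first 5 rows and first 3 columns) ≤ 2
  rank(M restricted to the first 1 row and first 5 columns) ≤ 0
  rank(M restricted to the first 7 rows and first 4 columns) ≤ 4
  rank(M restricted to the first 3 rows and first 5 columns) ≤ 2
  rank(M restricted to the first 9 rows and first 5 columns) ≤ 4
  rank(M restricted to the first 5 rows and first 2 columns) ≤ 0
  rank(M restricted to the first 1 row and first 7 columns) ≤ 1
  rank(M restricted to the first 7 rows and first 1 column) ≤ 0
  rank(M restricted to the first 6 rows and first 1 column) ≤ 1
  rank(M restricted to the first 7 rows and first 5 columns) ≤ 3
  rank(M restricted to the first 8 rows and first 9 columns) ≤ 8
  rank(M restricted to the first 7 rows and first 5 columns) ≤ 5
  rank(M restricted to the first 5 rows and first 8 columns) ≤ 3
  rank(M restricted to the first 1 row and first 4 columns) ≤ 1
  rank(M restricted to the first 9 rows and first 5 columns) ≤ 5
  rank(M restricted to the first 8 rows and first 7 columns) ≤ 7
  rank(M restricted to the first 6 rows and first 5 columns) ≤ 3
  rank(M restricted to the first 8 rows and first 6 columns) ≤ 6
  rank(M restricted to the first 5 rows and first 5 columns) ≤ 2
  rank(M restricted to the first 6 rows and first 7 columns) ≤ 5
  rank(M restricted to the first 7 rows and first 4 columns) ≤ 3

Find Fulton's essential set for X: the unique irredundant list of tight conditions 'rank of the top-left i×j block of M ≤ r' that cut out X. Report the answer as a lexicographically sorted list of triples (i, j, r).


Rank table r_w(10×10) implied by the 21 constraints:

  row 1: 0, 0, 0, 0, 0, 1, 1, 1, 1, 1
  row 2: 0, 0, 1, 1, 1, 2, 2, 2, 2, 2
  row 3: 0, 0, 1, 2, 2, 3, 3, 3, 3, 3
  row 4: 0, 0, 1, 2, 2, 3, 3, 3, 4, 4
  row 5: 0, 0, 1, 2, 2, 3, 3, 3, 4, 5
  row 6: 0, 1, 2, 3, 3, 4, 4, 4, 5, 6
  row 7: 0, 1, 2, 3, 3, 4, 5, 5, 6, 7
  row 8: 1, 2, 3, 4, 4, 5, 6, 6, 7, 8
  row 9: 1, 2, 3, 4, 4, 5, 6, 7, 8, 9
  row 10: 1, 2, 3, 4, 5, 6, 7, 8, 9, 10

so w = (6, 3, 4, 9, 10, 2, 7, 1, 8, 5).

Fulton essential set (7 of the 23 Rothe cells):

[(1, 5, 0), (5, 2, 0), (5, 5, 2), (5, 8, 3), (7, 1, 0), (7, 5, 3), (9, 5, 4)]
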